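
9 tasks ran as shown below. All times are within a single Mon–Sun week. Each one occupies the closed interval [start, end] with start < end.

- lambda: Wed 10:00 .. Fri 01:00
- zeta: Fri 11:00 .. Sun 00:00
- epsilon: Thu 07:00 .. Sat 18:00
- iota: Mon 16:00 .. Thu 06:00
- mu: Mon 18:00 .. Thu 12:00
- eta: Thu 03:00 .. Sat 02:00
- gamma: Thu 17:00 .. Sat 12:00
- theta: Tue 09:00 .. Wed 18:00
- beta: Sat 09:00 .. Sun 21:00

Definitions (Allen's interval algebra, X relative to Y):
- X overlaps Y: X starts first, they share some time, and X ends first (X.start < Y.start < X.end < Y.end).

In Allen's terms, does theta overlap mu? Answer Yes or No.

No

theta = [Tue 09:00, Wed 18:00], mu = [Mon 18:00, Thu 12:00].
Actual relation of theta to mu: during.
Asked whether 'overlaps' holds → No.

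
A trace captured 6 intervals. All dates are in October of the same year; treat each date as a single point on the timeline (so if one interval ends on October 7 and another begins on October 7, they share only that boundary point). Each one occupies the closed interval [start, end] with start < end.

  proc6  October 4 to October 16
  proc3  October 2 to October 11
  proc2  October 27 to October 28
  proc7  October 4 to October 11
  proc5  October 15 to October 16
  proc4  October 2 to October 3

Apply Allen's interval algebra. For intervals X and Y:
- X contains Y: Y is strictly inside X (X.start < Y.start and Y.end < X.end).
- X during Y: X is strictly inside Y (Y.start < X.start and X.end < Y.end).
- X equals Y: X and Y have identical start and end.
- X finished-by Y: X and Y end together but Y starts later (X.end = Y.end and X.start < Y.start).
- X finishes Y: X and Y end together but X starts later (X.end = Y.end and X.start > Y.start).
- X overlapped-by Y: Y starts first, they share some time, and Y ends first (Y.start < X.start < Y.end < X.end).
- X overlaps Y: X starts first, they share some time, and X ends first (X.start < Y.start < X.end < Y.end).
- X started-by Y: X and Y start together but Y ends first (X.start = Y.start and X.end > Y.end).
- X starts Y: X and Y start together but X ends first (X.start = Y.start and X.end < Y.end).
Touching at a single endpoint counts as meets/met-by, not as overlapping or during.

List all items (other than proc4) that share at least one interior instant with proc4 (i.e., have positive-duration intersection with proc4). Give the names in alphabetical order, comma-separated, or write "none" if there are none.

Target proc4 = [October 2, October 3].
proc2 [October 27, October 28] → after → no.
proc3 [October 2, October 11] → started-by → yes.
proc5 [October 15, October 16] → after → no.
proc6 [October 4, October 16] → after → no.
proc7 [October 4, October 11] → after → no.
Result: proc3.

proc3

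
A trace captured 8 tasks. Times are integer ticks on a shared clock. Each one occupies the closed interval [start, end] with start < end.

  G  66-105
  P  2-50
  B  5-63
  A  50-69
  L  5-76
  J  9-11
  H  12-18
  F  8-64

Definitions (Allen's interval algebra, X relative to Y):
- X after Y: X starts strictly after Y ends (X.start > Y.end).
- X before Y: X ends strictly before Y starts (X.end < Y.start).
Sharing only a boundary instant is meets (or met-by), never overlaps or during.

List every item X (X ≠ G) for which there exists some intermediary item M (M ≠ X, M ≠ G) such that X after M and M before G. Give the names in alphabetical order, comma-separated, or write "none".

Target G = [66, 105].
Intermediaries M with M before G: B, F, H, J, P.
Via B — items with X after B: none.
Via F — items with X after F: none.
Via H — items with X after H: A.
Via J — items with X after J: A, H.
Via P — items with X after P: none.
Union: A, H.

A, H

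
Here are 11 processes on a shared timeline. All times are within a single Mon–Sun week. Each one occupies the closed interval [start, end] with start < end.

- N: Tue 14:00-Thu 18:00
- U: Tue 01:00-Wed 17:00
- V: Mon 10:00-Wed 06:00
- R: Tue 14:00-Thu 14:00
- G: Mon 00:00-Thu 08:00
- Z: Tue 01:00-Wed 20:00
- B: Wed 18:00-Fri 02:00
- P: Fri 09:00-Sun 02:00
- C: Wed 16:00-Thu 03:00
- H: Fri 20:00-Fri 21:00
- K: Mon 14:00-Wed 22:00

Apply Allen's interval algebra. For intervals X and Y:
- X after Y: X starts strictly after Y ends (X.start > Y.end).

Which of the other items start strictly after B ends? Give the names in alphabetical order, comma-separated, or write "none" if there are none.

Target B = [Wed 18:00, Fri 02:00].
C [Wed 16:00, Thu 03:00] → overlaps → no.
G [Mon 00:00, Thu 08:00] → overlaps → no.
H [Fri 20:00, Fri 21:00] → after → yes.
K [Mon 14:00, Wed 22:00] → overlaps → no.
N [Tue 14:00, Thu 18:00] → overlaps → no.
P [Fri 09:00, Sun 02:00] → after → yes.
R [Tue 14:00, Thu 14:00] → overlaps → no.
U [Tue 01:00, Wed 17:00] → before → no.
V [Mon 10:00, Wed 06:00] → before → no.
Z [Tue 01:00, Wed 20:00] → overlaps → no.
Result: H, P.

H, P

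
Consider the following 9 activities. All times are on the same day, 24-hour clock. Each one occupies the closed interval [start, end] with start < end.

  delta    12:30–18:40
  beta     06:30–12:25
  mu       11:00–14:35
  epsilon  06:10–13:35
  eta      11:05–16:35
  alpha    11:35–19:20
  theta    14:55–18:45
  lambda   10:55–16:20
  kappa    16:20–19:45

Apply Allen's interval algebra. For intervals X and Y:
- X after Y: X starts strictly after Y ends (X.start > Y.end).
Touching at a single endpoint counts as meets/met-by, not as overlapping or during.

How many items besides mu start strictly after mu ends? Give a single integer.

2

Target mu = [11:00, 14:35].
alpha [11:35, 19:20] → overlapped-by → no.
beta [06:30, 12:25] → overlaps → no.
delta [12:30, 18:40] → overlapped-by → no.
epsilon [06:10, 13:35] → overlaps → no.
eta [11:05, 16:35] → overlapped-by → no.
kappa [16:20, 19:45] → after → counts.
lambda [10:55, 16:20] → contains → no.
theta [14:55, 18:45] → after → counts.
Total: 2.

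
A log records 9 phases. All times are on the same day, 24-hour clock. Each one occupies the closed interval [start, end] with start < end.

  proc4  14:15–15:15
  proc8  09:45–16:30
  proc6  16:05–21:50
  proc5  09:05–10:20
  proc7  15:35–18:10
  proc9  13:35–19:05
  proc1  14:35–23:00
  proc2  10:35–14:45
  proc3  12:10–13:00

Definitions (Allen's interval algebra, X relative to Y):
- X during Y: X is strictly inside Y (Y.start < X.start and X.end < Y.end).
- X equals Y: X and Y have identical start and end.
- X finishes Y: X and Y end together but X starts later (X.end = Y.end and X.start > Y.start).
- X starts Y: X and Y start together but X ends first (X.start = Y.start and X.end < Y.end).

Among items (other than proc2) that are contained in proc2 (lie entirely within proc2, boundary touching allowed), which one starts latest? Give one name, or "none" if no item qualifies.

proc3

Target proc2 = [10:35, 14:45].
proc1 [14:35, 23:00] → overlapped-by → excluded.
proc3 [12:10, 13:00] → during → candidate.
proc4 [14:15, 15:15] → overlapped-by → excluded.
proc5 [09:05, 10:20] → before → excluded.
proc6 [16:05, 21:50] → after → excluded.
proc7 [15:35, 18:10] → after → excluded.
proc8 [09:45, 16:30] → contains → excluded.
proc9 [13:35, 19:05] → overlapped-by → excluded.
Among candidates, latest start is 12:10 → proc3.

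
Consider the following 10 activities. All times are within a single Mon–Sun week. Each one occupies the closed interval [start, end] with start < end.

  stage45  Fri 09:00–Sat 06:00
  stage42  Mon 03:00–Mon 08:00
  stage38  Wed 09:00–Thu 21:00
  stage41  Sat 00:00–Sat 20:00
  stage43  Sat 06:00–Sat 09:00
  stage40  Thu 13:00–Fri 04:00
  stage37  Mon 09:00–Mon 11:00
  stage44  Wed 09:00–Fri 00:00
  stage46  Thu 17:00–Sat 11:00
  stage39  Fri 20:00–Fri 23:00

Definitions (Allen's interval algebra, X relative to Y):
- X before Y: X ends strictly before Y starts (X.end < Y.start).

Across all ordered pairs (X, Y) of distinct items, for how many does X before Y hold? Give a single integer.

Checking all 90 ordered pairs for relation 'before'; matching pairs in alphabetical order:
(stage37, stage38): stage37 before stage38 ✓
(stage37, stage39): stage37 before stage39 ✓
(stage37, stage40): stage37 before stage40 ✓
(stage37, stage41): stage37 before stage41 ✓
(stage37, stage43): stage37 before stage43 ✓
(stage37, stage44): stage37 before stage44 ✓
(stage37, stage45): stage37 before stage45 ✓
(stage37, stage46): stage37 before stage46 ✓
(stage38, stage39): stage38 before stage39 ✓
(stage38, stage41): stage38 before stage41 ✓
(stage38, stage43): stage38 before stage43 ✓
(stage38, stage45): stage38 before stage45 ✓
(stage39, stage41): stage39 before stage41 ✓
(stage39, stage43): stage39 before stage43 ✓
(stage40, stage39): stage40 before stage39 ✓
(stage40, stage41): stage40 before stage41 ✓
(stage40, stage43): stage40 before stage43 ✓
(stage40, stage45): stage40 before stage45 ✓
(stage42, stage37): stage42 before stage37 ✓
(stage42, stage38): stage42 before stage38 ✓
(stage42, stage39): stage42 before stage39 ✓
(stage42, stage40): stage42 before stage40 ✓
(stage42, stage41): stage42 before stage41 ✓
(stage42, stage43): stage42 before stage43 ✓
... plus 7 further pairs not listed.
Count: 31.

31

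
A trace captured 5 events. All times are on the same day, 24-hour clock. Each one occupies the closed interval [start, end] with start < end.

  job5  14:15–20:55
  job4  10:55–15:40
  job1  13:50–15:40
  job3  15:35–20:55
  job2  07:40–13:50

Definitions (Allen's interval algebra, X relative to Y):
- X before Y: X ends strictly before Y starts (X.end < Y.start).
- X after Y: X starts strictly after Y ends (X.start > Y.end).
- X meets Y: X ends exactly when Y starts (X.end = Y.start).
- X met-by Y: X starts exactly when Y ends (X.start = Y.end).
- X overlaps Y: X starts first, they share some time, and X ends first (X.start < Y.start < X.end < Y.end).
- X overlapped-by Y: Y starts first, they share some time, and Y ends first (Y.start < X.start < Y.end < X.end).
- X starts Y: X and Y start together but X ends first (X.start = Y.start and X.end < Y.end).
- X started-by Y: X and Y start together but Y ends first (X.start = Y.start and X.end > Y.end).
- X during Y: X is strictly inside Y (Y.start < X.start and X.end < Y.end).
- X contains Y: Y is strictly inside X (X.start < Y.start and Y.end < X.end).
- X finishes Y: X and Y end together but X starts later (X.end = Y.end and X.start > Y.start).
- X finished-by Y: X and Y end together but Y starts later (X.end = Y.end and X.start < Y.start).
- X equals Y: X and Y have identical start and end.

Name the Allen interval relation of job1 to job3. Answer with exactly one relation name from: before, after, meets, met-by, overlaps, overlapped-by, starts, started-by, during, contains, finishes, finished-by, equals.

overlaps

job1 = [13:50, 15:40]; job3 = [15:35, 20:55].
Compare endpoints: job1.start < job3.start, job1.start < job3.end, job1.end > job3.start, job1.end < job3.end.
That pattern is 'overlaps'.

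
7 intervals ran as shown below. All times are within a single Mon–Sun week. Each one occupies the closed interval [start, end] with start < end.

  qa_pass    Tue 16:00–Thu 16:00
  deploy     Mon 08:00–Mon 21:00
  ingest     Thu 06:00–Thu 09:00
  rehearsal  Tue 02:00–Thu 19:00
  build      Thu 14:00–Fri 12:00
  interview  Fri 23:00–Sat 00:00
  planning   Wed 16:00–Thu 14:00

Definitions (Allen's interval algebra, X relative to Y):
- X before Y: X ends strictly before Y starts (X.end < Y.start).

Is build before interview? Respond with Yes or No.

build = [Thu 14:00, Fri 12:00], interview = [Fri 23:00, Sat 00:00].
Actual relation of build to interview: before.
Asked whether 'before' holds → Yes.

Yes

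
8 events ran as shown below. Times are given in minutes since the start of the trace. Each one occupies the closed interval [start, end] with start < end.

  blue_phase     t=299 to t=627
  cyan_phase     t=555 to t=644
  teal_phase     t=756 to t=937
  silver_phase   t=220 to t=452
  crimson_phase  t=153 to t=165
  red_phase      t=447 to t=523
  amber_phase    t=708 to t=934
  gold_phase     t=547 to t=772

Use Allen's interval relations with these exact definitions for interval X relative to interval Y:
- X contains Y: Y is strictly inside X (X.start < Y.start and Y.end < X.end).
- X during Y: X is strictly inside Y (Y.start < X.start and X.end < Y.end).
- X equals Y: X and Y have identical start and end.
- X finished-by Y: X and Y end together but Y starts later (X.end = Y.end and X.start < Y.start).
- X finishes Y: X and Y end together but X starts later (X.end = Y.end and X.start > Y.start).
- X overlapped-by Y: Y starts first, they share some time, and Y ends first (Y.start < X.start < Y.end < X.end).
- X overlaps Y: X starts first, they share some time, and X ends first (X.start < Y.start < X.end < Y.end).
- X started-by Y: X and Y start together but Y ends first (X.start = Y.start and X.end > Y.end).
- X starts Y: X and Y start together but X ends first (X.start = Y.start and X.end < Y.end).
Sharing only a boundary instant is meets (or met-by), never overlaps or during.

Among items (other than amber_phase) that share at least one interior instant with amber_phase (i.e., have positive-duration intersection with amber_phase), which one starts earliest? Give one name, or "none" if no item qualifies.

gold_phase

Target amber_phase = [t=708, t=934].
blue_phase [t=299, t=627] → before → excluded.
crimson_phase [t=153, t=165] → before → excluded.
cyan_phase [t=555, t=644] → before → excluded.
gold_phase [t=547, t=772] → overlaps → candidate.
red_phase [t=447, t=523] → before → excluded.
silver_phase [t=220, t=452] → before → excluded.
teal_phase [t=756, t=937] → overlapped-by → candidate.
Among candidates, earliest start is t=547 → gold_phase.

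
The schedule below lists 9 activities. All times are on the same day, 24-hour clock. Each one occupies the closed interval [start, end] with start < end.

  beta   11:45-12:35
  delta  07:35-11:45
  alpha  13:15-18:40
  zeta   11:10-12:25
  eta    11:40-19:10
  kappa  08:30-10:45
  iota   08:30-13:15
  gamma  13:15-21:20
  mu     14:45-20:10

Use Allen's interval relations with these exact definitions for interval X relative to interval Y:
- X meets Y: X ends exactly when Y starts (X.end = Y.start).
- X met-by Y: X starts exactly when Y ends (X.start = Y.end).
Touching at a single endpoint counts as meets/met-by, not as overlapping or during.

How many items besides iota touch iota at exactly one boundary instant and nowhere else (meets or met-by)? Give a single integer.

2

Target iota = [08:30, 13:15].
alpha [13:15, 18:40] → met-by → counts.
beta [11:45, 12:35] → during → no.
delta [07:35, 11:45] → overlaps → no.
eta [11:40, 19:10] → overlapped-by → no.
gamma [13:15, 21:20] → met-by → counts.
kappa [08:30, 10:45] → starts → no.
mu [14:45, 20:10] → after → no.
zeta [11:10, 12:25] → during → no.
Total: 2.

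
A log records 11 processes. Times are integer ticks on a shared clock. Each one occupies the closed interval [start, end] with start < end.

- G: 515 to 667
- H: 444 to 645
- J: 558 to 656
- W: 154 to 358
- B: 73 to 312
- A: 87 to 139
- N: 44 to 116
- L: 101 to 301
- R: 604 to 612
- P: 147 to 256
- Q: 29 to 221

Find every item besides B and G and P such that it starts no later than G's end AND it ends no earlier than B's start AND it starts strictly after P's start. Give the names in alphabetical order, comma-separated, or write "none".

H, J, R, W

Conditions: its start is no later than G's end (X.start <= 667) AND its end is no earlier than B's start (X.end >= 73) AND its start is strictly after P's start (X.start > 147).
A: start 87 <= 667? ✓; end 139 >= 73? ✓; start 87 > 147? ✗ → no.
H: start 444 <= 667? ✓; end 645 >= 73? ✓; start 444 > 147? ✓ → yes.
J: start 558 <= 667? ✓; end 656 >= 73? ✓; start 558 > 147? ✓ → yes.
L: start 101 <= 667? ✓; end 301 >= 73? ✓; start 101 > 147? ✗ → no.
N: start 44 <= 667? ✓; end 116 >= 73? ✓; start 44 > 147? ✗ → no.
Q: start 29 <= 667? ✓; end 221 >= 73? ✓; start 29 > 147? ✗ → no.
R: start 604 <= 667? ✓; end 612 >= 73? ✓; start 604 > 147? ✓ → yes.
W: start 154 <= 667? ✓; end 358 >= 73? ✓; start 154 > 147? ✓ → yes.
Result: H, J, R, W.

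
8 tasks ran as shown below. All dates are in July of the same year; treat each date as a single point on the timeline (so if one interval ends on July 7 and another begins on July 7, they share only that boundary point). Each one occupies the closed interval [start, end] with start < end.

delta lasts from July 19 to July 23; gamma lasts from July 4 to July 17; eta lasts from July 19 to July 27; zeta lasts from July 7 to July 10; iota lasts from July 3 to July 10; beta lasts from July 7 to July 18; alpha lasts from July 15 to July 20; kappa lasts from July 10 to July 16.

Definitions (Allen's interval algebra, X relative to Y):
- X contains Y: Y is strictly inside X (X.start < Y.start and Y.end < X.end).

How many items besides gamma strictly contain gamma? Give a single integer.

0

Target gamma = [July 4, July 17].
alpha [July 15, July 20] → overlapped-by → no.
beta [July 7, July 18] → overlapped-by → no.
delta [July 19, July 23] → after → no.
eta [July 19, July 27] → after → no.
iota [July 3, July 10] → overlaps → no.
kappa [July 10, July 16] → during → no.
zeta [July 7, July 10] → during → no.
Total: 0.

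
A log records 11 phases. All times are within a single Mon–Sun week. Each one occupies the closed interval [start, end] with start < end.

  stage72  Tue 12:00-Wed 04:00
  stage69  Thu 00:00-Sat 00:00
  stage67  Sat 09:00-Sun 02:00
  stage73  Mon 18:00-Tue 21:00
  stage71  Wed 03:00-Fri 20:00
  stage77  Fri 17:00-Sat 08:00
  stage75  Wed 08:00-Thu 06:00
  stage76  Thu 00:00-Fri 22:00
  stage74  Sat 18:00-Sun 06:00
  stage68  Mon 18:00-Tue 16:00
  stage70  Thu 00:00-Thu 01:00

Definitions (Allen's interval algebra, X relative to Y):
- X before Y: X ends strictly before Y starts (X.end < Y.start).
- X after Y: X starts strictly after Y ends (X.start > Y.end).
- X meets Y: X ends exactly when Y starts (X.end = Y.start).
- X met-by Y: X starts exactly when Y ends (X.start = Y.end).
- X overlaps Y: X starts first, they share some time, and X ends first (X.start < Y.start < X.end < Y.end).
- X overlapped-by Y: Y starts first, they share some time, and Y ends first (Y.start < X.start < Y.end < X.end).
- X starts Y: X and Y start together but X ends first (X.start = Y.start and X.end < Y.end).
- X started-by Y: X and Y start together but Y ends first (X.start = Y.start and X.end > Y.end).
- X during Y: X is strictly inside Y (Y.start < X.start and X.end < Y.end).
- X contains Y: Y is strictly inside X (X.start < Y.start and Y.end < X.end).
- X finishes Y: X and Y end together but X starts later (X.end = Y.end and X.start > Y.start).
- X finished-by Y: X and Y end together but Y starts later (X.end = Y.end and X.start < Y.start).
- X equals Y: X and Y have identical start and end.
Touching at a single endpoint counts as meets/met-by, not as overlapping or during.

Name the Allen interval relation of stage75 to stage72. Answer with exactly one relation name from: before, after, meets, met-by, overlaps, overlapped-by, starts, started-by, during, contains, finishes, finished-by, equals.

stage75 = [Wed 08:00, Thu 06:00]; stage72 = [Tue 12:00, Wed 04:00].
Compare endpoints: stage75.start > stage72.start, stage75.start > stage72.end, stage75.end > stage72.start, stage75.end > stage72.end.
That pattern is 'after'.

after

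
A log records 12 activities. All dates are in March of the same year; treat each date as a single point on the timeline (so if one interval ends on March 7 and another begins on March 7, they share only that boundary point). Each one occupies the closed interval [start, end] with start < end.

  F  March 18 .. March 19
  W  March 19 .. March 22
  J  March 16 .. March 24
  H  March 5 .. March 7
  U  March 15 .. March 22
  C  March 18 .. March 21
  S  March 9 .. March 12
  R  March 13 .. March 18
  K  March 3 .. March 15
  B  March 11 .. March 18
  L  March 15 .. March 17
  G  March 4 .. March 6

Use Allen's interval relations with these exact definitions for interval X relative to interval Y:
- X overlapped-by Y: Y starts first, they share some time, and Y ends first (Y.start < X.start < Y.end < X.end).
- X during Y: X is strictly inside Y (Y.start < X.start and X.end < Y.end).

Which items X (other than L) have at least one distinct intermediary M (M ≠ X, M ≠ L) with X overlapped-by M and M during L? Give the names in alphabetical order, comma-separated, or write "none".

Target L = [March 15, March 17].
Intermediaries M with M during L: none.
Union: none.

none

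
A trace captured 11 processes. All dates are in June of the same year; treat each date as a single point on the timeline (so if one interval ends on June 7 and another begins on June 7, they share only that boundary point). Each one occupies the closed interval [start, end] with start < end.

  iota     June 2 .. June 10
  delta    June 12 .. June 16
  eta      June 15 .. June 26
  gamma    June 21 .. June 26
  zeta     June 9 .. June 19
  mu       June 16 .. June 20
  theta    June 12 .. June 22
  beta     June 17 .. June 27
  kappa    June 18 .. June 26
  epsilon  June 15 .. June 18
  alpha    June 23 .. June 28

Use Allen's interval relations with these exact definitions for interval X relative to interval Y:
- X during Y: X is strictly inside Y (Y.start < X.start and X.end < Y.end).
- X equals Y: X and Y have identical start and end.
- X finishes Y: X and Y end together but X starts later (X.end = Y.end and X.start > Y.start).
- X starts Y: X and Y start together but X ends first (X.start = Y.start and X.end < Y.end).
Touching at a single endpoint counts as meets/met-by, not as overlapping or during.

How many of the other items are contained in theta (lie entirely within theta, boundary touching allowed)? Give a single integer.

Target theta = [June 12, June 22].
alpha [June 23, June 28] → after → no.
beta [June 17, June 27] → overlapped-by → no.
delta [June 12, June 16] → starts → counts.
epsilon [June 15, June 18] → during → counts.
eta [June 15, June 26] → overlapped-by → no.
gamma [June 21, June 26] → overlapped-by → no.
iota [June 2, June 10] → before → no.
kappa [June 18, June 26] → overlapped-by → no.
mu [June 16, June 20] → during → counts.
zeta [June 9, June 19] → overlaps → no.
Total: 3.

3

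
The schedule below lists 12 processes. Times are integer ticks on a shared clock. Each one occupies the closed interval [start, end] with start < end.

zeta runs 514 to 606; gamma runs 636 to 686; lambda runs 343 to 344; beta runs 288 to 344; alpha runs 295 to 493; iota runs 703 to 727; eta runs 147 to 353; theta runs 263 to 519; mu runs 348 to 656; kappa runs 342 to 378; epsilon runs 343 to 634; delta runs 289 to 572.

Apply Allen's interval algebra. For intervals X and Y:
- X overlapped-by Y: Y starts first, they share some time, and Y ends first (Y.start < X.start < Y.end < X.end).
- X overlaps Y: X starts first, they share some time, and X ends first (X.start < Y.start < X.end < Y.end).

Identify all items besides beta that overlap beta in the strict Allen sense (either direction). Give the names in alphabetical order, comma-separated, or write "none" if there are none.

alpha, delta, epsilon, kappa

Target beta = [288, 344].
alpha [295, 493] → overlapped-by → yes.
delta [289, 572] → overlapped-by → yes.
epsilon [343, 634] → overlapped-by → yes.
eta [147, 353] → contains → no.
gamma [636, 686] → after → no.
iota [703, 727] → after → no.
kappa [342, 378] → overlapped-by → yes.
lambda [343, 344] → finishes → no.
mu [348, 656] → after → no.
theta [263, 519] → contains → no.
zeta [514, 606] → after → no.
Result: alpha, delta, epsilon, kappa.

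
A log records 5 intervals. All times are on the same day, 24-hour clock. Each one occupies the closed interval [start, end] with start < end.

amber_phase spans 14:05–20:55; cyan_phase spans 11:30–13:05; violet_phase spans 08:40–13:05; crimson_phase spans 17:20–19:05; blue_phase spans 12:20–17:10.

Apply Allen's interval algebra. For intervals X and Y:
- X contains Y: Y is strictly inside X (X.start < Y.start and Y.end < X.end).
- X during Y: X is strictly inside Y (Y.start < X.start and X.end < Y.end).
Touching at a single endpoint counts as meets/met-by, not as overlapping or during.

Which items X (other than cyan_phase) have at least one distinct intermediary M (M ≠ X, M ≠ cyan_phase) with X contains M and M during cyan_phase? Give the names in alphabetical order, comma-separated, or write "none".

none

Target cyan_phase = [11:30, 13:05].
Intermediaries M with M during cyan_phase: none.
Union: none.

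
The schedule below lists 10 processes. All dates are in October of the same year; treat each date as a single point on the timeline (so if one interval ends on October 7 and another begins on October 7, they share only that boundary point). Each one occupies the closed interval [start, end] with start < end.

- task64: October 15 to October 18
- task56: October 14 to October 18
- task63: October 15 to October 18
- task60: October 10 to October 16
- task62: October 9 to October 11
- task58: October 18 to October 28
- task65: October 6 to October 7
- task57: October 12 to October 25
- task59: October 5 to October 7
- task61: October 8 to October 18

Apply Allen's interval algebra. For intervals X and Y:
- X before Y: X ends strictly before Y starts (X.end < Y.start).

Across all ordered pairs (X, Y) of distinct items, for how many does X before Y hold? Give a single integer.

Checking all 90 ordered pairs for relation 'before'; matching pairs in alphabetical order:
(task59, task56): task59 before task56 ✓
(task59, task57): task59 before task57 ✓
(task59, task58): task59 before task58 ✓
(task59, task60): task59 before task60 ✓
(task59, task61): task59 before task61 ✓
(task59, task62): task59 before task62 ✓
(task59, task63): task59 before task63 ✓
(task59, task64): task59 before task64 ✓
(task60, task58): task60 before task58 ✓
(task62, task56): task62 before task56 ✓
(task62, task57): task62 before task57 ✓
(task62, task58): task62 before task58 ✓
(task62, task63): task62 before task63 ✓
(task62, task64): task62 before task64 ✓
(task65, task56): task65 before task56 ✓
(task65, task57): task65 before task57 ✓
(task65, task58): task65 before task58 ✓
(task65, task60): task65 before task60 ✓
(task65, task61): task65 before task61 ✓
(task65, task62): task65 before task62 ✓
(task65, task63): task65 before task63 ✓
(task65, task64): task65 before task64 ✓
Count: 22.

22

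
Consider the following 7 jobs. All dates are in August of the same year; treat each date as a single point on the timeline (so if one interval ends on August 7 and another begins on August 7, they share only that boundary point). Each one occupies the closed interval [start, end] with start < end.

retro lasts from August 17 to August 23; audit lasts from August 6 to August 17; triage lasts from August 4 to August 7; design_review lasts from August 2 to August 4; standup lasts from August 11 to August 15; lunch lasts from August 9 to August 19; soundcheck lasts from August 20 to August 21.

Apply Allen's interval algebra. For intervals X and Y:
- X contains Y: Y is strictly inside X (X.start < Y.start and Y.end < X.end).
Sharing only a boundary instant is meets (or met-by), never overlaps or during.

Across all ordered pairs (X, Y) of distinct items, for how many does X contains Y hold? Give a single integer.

Checking all 42 ordered pairs for relation 'contains'; matching pairs in alphabetical order:
(audit, standup): audit contains standup ✓
(lunch, standup): lunch contains standup ✓
(retro, soundcheck): retro contains soundcheck ✓
Count: 3.

3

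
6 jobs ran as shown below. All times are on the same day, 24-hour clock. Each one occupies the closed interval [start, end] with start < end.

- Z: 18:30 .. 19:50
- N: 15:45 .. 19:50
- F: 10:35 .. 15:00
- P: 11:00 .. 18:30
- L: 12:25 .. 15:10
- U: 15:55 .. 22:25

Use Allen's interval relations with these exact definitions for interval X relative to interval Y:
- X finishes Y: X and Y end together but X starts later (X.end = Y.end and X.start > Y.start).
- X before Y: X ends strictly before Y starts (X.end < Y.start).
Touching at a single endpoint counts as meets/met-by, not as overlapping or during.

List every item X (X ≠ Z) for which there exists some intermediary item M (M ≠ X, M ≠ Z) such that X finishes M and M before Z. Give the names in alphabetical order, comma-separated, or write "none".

Target Z = [18:30, 19:50].
Intermediaries M with M before Z: F, L.
Via F — items with X finishes F: none.
Via L — items with X finishes L: none.
Union: none.

none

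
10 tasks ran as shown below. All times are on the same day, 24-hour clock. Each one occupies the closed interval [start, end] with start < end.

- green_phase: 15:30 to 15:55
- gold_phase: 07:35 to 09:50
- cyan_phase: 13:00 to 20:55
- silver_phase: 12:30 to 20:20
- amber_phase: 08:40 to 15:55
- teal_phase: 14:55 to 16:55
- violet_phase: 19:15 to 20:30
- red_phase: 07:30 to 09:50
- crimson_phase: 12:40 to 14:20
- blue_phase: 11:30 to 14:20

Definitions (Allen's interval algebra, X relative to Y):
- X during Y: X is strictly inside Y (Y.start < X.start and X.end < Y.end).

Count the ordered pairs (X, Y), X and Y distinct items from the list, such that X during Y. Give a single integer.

Checking all 90 ordered pairs for relation 'during'; matching pairs in alphabetical order:
(blue_phase, amber_phase): blue_phase during amber_phase ✓
(crimson_phase, amber_phase): crimson_phase during amber_phase ✓
(crimson_phase, silver_phase): crimson_phase during silver_phase ✓
(green_phase, cyan_phase): green_phase during cyan_phase ✓
(green_phase, silver_phase): green_phase during silver_phase ✓
(green_phase, teal_phase): green_phase during teal_phase ✓
(teal_phase, cyan_phase): teal_phase during cyan_phase ✓
(teal_phase, silver_phase): teal_phase during silver_phase ✓
(violet_phase, cyan_phase): violet_phase during cyan_phase ✓
Count: 9.

9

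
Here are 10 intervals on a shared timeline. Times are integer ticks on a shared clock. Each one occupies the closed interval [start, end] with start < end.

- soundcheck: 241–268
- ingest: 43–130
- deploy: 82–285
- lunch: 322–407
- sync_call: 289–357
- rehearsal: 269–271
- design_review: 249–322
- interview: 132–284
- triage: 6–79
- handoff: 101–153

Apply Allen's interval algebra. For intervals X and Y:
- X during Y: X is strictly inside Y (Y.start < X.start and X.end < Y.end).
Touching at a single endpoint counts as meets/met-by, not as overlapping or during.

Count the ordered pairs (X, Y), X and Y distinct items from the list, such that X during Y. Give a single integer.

Checking all 90 ordered pairs for relation 'during'; matching pairs in alphabetical order:
(handoff, deploy): handoff during deploy ✓
(interview, deploy): interview during deploy ✓
(rehearsal, deploy): rehearsal during deploy ✓
(rehearsal, design_review): rehearsal during design_review ✓
(rehearsal, interview): rehearsal during interview ✓
(soundcheck, deploy): soundcheck during deploy ✓
(soundcheck, interview): soundcheck during interview ✓
Count: 7.

7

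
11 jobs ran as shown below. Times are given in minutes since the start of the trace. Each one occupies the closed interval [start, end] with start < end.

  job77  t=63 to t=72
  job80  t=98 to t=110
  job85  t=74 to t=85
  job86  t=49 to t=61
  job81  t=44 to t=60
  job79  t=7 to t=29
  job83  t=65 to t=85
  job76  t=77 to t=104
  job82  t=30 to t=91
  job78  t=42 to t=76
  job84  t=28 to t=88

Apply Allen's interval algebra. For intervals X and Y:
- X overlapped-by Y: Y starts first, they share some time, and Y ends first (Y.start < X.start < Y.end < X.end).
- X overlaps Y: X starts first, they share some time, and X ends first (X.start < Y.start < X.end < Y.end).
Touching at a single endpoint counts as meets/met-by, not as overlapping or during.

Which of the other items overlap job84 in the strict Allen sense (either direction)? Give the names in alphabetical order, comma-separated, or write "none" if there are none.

job76, job79, job82

Target job84 = [t=28, t=88].
job76 [t=77, t=104] → overlapped-by → yes.
job77 [t=63, t=72] → during → no.
job78 [t=42, t=76] → during → no.
job79 [t=7, t=29] → overlaps → yes.
job80 [t=98, t=110] → after → no.
job81 [t=44, t=60] → during → no.
job82 [t=30, t=91] → overlapped-by → yes.
job83 [t=65, t=85] → during → no.
job85 [t=74, t=85] → during → no.
job86 [t=49, t=61] → during → no.
Result: job76, job79, job82.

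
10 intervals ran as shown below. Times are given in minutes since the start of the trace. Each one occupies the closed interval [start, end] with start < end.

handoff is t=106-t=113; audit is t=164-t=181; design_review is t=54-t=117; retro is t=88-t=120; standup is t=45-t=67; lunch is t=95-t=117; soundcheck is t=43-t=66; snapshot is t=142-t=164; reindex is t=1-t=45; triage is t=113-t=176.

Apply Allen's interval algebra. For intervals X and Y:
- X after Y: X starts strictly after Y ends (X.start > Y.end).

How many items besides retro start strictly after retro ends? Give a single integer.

2

Target retro = [t=88, t=120].
audit [t=164, t=181] → after → counts.
design_review [t=54, t=117] → overlaps → no.
handoff [t=106, t=113] → during → no.
lunch [t=95, t=117] → during → no.
reindex [t=1, t=45] → before → no.
snapshot [t=142, t=164] → after → counts.
soundcheck [t=43, t=66] → before → no.
standup [t=45, t=67] → before → no.
triage [t=113, t=176] → overlapped-by → no.
Total: 2.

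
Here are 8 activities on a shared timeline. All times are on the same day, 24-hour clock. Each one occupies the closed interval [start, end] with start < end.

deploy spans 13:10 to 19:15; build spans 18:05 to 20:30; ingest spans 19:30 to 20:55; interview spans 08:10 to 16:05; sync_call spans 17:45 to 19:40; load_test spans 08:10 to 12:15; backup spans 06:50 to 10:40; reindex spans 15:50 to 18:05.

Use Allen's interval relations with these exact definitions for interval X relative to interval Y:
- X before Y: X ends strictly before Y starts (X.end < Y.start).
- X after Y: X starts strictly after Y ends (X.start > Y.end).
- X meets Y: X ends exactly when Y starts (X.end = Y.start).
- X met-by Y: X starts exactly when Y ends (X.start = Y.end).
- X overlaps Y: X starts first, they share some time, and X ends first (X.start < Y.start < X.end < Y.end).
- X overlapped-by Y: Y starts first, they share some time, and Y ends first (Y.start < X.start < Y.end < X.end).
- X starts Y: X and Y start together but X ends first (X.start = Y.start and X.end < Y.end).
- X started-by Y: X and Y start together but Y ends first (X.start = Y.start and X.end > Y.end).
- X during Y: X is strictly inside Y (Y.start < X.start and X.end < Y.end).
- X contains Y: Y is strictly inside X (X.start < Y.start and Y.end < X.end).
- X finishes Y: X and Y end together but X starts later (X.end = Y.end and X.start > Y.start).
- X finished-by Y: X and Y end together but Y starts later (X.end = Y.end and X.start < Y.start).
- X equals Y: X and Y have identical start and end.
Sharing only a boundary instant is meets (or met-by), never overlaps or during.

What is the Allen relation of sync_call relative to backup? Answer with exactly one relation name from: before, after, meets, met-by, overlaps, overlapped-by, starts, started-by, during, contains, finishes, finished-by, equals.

sync_call = [17:45, 19:40]; backup = [06:50, 10:40].
Compare endpoints: sync_call.start > backup.start, sync_call.start > backup.end, sync_call.end > backup.start, sync_call.end > backup.end.
That pattern is 'after'.

after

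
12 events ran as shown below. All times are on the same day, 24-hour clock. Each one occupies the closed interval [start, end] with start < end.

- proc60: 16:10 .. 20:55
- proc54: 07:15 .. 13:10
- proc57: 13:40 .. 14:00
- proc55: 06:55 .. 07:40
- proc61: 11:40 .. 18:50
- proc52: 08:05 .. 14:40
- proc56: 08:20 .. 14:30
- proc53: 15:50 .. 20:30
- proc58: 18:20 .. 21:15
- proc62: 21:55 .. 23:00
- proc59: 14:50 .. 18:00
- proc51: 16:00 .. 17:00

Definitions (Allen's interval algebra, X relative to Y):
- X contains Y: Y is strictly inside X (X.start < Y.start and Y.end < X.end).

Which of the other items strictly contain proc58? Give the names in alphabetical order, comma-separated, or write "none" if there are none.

none

Target proc58 = [18:20, 21:15].
proc51 [16:00, 17:00] → before → no.
proc52 [08:05, 14:40] → before → no.
proc53 [15:50, 20:30] → overlaps → no.
proc54 [07:15, 13:10] → before → no.
proc55 [06:55, 07:40] → before → no.
proc56 [08:20, 14:30] → before → no.
proc57 [13:40, 14:00] → before → no.
proc59 [14:50, 18:00] → before → no.
proc60 [16:10, 20:55] → overlaps → no.
proc61 [11:40, 18:50] → overlaps → no.
proc62 [21:55, 23:00] → after → no.
Result: none.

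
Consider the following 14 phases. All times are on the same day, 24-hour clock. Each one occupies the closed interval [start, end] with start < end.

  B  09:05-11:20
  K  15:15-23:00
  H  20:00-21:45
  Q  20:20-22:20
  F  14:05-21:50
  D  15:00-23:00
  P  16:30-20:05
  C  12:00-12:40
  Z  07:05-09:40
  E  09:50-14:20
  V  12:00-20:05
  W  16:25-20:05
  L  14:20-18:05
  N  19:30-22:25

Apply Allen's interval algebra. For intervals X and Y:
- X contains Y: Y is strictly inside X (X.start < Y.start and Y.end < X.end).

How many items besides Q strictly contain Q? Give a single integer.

3

Target Q = [20:20, 22:20].
B [09:05, 11:20] → before → no.
C [12:00, 12:40] → before → no.
D [15:00, 23:00] → contains → counts.
E [09:50, 14:20] → before → no.
F [14:05, 21:50] → overlaps → no.
H [20:00, 21:45] → overlaps → no.
K [15:15, 23:00] → contains → counts.
L [14:20, 18:05] → before → no.
N [19:30, 22:25] → contains → counts.
P [16:30, 20:05] → before → no.
V [12:00, 20:05] → before → no.
W [16:25, 20:05] → before → no.
Z [07:05, 09:40] → before → no.
Total: 3.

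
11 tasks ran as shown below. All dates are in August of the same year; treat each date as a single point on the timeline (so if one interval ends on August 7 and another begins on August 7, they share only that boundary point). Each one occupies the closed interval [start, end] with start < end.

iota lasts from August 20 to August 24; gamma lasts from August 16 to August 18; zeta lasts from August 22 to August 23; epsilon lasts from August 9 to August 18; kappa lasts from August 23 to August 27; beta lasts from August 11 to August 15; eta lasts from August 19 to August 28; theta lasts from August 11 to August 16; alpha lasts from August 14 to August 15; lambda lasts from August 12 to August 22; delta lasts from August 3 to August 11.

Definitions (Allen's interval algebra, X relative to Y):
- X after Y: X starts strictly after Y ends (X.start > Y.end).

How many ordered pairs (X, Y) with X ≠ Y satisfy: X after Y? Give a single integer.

30

Checking all 110 ordered pairs for relation 'after'; matching pairs in alphabetical order:
(alpha, delta): alpha after delta ✓
(eta, alpha): eta after alpha ✓
(eta, beta): eta after beta ✓
(eta, delta): eta after delta ✓
(eta, epsilon): eta after epsilon ✓
(eta, gamma): eta after gamma ✓
(eta, theta): eta after theta ✓
(gamma, alpha): gamma after alpha ✓
(gamma, beta): gamma after beta ✓
(gamma, delta): gamma after delta ✓
(iota, alpha): iota after alpha ✓
(iota, beta): iota after beta ✓
(iota, delta): iota after delta ✓
(iota, epsilon): iota after epsilon ✓
(iota, gamma): iota after gamma ✓
(iota, theta): iota after theta ✓
(kappa, alpha): kappa after alpha ✓
(kappa, beta): kappa after beta ✓
(kappa, delta): kappa after delta ✓
(kappa, epsilon): kappa after epsilon ✓
(kappa, gamma): kappa after gamma ✓
(kappa, lambda): kappa after lambda ✓
(kappa, theta): kappa after theta ✓
(lambda, delta): lambda after delta ✓
... plus 6 further pairs not listed.
Count: 30.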